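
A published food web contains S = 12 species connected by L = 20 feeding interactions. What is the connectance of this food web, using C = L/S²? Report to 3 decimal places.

C = 0.139

The web has S = 12 species and L = 20 feeding links.
C = L / S² = 20 / 144 = 0.1389 ≈ 0.139.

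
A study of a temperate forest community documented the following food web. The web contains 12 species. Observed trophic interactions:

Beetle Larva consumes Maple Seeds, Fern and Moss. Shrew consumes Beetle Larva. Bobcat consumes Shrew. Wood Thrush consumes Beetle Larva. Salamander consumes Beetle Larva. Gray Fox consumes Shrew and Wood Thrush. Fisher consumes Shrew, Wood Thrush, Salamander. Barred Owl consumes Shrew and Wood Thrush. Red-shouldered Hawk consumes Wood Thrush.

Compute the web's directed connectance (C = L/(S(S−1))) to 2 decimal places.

C = 0.11

The web has S = 12 species and L = 15 feeding links.
C = L / (S(S−1)) = 15 / 132 = 0.1136 ≈ 0.11.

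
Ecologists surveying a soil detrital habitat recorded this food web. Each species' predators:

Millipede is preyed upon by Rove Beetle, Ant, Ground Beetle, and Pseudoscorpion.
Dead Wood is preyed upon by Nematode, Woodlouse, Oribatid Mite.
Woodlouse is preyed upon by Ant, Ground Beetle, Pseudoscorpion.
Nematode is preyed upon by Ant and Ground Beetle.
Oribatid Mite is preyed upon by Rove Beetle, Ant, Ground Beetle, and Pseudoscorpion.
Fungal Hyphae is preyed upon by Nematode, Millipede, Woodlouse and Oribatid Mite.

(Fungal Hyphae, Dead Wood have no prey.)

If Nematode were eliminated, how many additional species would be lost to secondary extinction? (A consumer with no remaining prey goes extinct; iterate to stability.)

Remove Nematode.
Every predator of it retains at least one other prey: Ground Beetle still has Oribatid Mite, Millipede, Woodlouse; Ant still has Oribatid Mite, Millipede, Woodlouse.
No consumer loses all prey, so no secondary extinctions occur.

0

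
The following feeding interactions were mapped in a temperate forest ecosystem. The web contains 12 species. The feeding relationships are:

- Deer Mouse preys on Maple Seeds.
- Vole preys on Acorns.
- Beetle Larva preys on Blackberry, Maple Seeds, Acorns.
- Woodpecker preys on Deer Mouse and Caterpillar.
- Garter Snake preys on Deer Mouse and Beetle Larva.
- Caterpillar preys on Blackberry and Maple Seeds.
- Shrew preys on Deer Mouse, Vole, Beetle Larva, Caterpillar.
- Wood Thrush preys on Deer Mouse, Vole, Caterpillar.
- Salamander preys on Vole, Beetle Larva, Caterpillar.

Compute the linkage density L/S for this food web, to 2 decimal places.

There are L = 21 links among S = 12 species.
L/S = 21/12 = 1.7500 ≈ 1.75.

L/S = 1.75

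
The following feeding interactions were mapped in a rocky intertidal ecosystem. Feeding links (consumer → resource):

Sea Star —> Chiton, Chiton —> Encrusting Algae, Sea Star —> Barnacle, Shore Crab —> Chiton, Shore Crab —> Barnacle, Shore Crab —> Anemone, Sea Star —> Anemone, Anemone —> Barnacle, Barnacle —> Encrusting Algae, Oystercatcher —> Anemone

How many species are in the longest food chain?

One longest chain: Encrusting Algae → Barnacle → Anemone → Oystercatcher.
It has 4 species and 3 links.

4 species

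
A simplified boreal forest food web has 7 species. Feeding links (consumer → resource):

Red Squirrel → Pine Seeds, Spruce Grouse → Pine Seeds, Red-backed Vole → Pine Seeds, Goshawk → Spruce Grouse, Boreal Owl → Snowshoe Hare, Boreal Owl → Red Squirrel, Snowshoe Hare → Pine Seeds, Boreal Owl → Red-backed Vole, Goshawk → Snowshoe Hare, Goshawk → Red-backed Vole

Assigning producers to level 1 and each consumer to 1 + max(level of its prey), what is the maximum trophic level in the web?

Producers (level 1): Pine Seeds.
Pine Seeds → Red-backed Vole → Boreal Owl gives Boreal Owl level 3.
No species has a prey at level 3, so no species reaches level 4.

3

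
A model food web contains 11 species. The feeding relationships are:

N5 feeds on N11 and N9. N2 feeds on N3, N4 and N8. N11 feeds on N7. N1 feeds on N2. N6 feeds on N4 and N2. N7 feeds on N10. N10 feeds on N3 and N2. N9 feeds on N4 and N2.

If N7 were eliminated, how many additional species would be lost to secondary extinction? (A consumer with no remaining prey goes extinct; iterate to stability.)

Remove N7.
Round 1: N11 (all prey gone) → extinct.
No further losses. Total secondary extinctions: 1.

1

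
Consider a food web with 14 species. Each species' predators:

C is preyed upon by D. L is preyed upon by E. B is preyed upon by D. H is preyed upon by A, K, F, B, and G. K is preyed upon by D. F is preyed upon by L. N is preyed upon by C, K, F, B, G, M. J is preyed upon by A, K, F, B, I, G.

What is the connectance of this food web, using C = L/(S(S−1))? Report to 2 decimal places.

C = 0.12

The web has S = 14 species and L = 22 feeding links.
C = L / (S(S−1)) = 22 / 182 = 0.1209 ≈ 0.12.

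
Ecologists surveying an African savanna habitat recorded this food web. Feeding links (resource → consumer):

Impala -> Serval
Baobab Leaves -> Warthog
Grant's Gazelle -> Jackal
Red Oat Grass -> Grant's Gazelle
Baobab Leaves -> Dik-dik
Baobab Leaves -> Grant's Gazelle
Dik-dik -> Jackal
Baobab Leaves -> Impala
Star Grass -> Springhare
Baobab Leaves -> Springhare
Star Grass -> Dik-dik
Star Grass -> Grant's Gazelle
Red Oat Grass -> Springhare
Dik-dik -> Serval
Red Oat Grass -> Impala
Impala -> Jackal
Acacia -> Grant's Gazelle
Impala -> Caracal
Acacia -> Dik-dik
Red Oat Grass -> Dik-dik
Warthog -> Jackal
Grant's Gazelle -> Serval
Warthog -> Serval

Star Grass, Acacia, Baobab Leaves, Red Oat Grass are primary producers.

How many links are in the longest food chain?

One longest chain: Star Grass → Grant's Gazelle → Jackal.
It has 3 species and 2 links.

2 links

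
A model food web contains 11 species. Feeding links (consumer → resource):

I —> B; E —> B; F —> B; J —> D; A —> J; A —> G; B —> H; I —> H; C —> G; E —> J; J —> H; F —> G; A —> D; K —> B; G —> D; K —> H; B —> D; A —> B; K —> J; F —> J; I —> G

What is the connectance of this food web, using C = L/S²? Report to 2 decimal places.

The web has S = 11 species and L = 21 feeding links.
C = L / S² = 21 / 121 = 0.1736 ≈ 0.17.

C = 0.17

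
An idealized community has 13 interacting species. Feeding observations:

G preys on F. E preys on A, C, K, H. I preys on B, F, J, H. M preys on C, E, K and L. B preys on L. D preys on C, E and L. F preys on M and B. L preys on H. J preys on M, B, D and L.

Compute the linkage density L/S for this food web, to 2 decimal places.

There are L = 24 links among S = 13 species.
L/S = 24/13 = 1.8462 ≈ 1.85.

L/S = 1.85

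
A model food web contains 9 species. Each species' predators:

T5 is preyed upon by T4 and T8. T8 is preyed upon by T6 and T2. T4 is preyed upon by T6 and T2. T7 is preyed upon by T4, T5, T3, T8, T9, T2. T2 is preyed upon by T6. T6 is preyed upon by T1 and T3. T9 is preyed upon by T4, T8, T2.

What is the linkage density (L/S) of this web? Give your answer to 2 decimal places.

There are L = 18 links among S = 9 species.
L/S = 18/9 = 2.0000 ≈ 2.00.

L/S = 2.00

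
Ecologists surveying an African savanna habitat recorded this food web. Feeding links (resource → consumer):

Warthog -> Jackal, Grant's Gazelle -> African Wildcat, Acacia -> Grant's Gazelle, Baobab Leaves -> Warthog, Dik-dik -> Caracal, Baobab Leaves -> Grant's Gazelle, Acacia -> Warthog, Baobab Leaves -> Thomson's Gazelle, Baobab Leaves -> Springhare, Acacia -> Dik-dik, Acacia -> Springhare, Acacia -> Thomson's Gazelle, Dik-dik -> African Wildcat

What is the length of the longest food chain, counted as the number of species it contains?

3 species

One longest chain: Acacia → Dik-dik → African Wildcat.
It has 3 species and 2 links.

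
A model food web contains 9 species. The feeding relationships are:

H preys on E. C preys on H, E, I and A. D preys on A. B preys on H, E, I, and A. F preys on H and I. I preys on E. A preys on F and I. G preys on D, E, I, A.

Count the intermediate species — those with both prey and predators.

Intermediate species (has both prey and predators): H, I, F, A, D.
Count: 5.

5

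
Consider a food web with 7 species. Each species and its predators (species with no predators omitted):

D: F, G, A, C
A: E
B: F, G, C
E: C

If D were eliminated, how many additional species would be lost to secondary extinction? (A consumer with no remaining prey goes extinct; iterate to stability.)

Remove D.
Round 1: A (all prey gone) → extinct.
Round 2: E (all prey gone) → extinct.
No further losses. Total secondary extinctions: 2.

2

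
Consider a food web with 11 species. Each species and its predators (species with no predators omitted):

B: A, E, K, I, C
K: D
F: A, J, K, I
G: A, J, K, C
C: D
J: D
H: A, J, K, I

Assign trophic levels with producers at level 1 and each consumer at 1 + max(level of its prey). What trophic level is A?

H is a producer → level 1.
A eats H (level 1); other prey at levels: B 1, G 1, F 1 → level 2.

Trophic level 2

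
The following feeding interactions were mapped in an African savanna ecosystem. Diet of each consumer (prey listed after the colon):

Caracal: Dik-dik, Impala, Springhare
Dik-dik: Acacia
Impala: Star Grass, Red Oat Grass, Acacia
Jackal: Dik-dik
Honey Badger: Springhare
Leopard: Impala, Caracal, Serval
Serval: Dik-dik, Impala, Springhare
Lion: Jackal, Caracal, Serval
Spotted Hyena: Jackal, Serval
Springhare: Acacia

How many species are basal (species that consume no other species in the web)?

Basal species (no prey listed): Star Grass, Red Oat Grass, Acacia.
Count: 3.

3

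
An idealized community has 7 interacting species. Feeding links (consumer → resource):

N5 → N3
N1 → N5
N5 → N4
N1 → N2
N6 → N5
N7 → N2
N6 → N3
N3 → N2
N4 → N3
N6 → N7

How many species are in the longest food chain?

5 species

One longest chain: N2 → N3 → N4 → N5 → N1.
It has 5 species and 4 links.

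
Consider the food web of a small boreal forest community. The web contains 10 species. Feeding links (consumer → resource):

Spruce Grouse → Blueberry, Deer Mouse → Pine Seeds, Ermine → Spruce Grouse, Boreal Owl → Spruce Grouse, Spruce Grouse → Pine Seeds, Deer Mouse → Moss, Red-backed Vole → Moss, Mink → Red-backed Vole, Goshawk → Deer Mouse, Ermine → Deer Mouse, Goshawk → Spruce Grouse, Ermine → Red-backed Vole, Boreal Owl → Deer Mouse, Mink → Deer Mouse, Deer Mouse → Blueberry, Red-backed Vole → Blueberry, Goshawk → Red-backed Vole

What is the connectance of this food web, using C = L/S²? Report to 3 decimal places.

The web has S = 10 species and L = 17 feeding links.
C = L / S² = 17 / 100 = 0.1700 ≈ 0.170.

C = 0.170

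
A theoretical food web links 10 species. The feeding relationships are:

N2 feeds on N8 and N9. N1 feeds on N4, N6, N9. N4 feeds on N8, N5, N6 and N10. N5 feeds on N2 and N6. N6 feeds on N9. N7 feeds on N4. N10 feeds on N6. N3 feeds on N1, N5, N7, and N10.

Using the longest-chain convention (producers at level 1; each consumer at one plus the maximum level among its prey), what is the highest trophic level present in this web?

Producers (level 1): N8, N9.
N9 → N6 → N5 → N4 → N1 → N3 gives N3 level 6.
No species has a prey at level 6, so no species reaches level 7.

6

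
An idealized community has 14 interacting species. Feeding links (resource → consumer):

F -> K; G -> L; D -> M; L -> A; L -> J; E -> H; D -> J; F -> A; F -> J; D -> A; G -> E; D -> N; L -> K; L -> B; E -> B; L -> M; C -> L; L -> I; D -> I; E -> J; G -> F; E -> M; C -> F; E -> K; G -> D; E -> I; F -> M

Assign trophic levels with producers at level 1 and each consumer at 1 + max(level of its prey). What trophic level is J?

Trophic level 3

C is a producer → level 1.
F eats C (level 1); other prey at levels: G 1 → level 2.
J eats F (level 2); other prey at levels: E 2, D 2, L 2 → level 3.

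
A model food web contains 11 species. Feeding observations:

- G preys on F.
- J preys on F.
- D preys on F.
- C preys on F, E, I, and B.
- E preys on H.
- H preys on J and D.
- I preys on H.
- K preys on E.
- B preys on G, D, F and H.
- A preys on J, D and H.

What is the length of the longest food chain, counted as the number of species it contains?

One longest chain: F → J → H → E → C.
It has 5 species and 4 links.

5 species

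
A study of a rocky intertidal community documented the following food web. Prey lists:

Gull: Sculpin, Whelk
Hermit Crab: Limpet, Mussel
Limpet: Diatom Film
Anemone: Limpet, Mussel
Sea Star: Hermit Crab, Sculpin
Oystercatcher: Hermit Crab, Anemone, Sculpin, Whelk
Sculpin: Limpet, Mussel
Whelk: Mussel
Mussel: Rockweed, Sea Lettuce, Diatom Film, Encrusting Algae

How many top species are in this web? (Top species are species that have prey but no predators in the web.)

3

Top species (has prey, but nothing eats it): Sea Star, Gull, Oystercatcher.
Count: 3.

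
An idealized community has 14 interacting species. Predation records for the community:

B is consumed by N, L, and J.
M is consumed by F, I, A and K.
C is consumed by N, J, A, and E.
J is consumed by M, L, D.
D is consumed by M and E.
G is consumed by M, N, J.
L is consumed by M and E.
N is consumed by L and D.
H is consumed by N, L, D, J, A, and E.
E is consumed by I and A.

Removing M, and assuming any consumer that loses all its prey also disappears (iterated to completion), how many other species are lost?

2

Remove M.
Round 1: K (all prey gone), F (all prey gone) → extinct.
No further losses. Total secondary extinctions: 2.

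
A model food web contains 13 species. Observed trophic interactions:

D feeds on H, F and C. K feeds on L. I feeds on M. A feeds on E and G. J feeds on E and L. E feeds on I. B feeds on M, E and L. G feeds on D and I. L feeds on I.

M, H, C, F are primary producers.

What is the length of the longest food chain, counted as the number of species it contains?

One longest chain: H → D → G → A.
It has 4 species and 3 links.

4 species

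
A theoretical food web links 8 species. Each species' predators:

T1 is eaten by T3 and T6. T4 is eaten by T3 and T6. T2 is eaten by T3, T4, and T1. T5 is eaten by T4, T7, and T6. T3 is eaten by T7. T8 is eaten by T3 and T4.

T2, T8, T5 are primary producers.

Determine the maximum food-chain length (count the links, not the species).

3 links

One longest chain: T2 → T1 → T3 → T7.
It has 4 species and 3 links.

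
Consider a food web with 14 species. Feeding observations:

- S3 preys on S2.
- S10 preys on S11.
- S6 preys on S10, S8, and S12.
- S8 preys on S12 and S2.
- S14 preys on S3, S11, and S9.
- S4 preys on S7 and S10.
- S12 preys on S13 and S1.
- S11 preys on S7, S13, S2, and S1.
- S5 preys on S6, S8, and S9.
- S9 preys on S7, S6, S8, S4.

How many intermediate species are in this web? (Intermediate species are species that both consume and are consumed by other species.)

Intermediate species (has both prey and predators): S3, S11, S12, S8, S10, S4, S6, S9.
Count: 8.

8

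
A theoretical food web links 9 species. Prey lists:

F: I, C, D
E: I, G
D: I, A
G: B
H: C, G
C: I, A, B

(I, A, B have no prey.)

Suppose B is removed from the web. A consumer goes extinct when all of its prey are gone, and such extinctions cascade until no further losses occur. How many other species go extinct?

1

Remove B.
Round 1: G (all prey gone) → extinct.
No further losses. Total secondary extinctions: 1.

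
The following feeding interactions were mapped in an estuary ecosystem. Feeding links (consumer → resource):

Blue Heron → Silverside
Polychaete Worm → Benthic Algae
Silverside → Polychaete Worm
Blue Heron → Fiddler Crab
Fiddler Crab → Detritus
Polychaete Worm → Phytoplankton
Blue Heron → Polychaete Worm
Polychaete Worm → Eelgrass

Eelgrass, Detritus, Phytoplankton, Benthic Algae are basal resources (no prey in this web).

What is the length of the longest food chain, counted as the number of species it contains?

One longest chain: Eelgrass → Polychaete Worm → Silverside → Blue Heron.
It has 4 species and 3 links.

4 species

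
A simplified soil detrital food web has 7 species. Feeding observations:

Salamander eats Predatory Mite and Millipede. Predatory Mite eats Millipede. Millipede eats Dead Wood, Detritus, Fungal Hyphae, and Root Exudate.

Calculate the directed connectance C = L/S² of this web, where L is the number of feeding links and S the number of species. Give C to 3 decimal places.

C = 0.143

The web has S = 7 species and L = 7 feeding links.
C = L / S² = 7 / 49 = 0.1429 ≈ 0.143.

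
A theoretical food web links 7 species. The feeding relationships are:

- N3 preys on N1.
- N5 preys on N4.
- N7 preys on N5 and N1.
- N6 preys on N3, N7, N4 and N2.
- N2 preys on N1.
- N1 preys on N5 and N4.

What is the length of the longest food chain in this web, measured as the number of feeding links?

One longest chain: N4 → N5 → N1 → N2 → N6.
It has 5 species and 4 links.

4 links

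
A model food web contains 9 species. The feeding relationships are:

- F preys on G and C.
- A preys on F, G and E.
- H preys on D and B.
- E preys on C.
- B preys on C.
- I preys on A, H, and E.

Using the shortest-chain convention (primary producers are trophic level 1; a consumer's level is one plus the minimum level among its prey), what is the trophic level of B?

Trophic level 2

C is a producer → level 1.
B eats C → level 2.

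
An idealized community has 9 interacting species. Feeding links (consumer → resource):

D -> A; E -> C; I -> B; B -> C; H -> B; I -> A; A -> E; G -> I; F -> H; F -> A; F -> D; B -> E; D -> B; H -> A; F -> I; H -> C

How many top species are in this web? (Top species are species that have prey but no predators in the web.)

2

Top species (has prey, but nothing eats it): G, F.
Count: 2.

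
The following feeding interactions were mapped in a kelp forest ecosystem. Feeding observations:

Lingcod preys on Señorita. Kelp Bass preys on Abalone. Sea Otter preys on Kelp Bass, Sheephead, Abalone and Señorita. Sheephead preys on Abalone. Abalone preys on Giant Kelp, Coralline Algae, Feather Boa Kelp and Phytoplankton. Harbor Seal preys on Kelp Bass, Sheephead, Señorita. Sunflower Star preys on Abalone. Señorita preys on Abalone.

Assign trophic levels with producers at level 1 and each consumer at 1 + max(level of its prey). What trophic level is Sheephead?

Trophic level 3

Phytoplankton is a producer → level 1.
Abalone eats Phytoplankton (level 1); other prey at levels: Giant Kelp 1, Feather Boa Kelp 1, Coralline Algae 1 → level 2.
Sheephead eats Abalone → level 3.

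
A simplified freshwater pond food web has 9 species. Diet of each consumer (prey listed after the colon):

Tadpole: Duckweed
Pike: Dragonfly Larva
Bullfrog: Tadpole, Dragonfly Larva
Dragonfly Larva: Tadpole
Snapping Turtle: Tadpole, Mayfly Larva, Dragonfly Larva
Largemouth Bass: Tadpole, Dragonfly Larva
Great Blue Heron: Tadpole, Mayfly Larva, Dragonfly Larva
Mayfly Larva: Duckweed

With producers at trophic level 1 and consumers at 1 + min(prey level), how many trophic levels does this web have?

4

Producers (level 1): Duckweed.
Following each consumer down to its lowest-level prey: Duckweed → Tadpole → Dragonfly Larva → Pike (levels 1 through 4).
All prey of Pike (Dragonfly Larva 3) are at level 3 or above, so Pike is at level 1 + 3 = 4.
Every consumer has at least one prey at level 3 or below, so none exceeds level 4.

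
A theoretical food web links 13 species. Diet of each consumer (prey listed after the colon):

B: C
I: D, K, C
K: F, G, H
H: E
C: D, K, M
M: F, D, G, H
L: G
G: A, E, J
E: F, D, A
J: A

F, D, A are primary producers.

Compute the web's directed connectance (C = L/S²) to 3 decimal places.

The web has S = 13 species and L = 23 feeding links.
C = L / S² = 23 / 169 = 0.1361 ≈ 0.136.

C = 0.136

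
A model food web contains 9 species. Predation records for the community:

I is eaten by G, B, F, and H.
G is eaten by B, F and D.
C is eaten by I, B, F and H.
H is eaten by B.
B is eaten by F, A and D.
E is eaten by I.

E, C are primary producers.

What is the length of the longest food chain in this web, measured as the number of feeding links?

4 links

One longest chain: E → I → H → B → D.
It has 5 species and 4 links.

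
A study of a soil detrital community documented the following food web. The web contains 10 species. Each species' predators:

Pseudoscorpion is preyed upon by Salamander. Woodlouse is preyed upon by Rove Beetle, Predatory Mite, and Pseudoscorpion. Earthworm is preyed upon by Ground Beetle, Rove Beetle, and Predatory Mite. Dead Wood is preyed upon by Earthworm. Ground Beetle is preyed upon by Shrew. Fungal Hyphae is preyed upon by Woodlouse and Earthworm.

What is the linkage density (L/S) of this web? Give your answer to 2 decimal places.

There are L = 11 links among S = 10 species.
L/S = 11/10 = 1.1000 ≈ 1.10.

L/S = 1.10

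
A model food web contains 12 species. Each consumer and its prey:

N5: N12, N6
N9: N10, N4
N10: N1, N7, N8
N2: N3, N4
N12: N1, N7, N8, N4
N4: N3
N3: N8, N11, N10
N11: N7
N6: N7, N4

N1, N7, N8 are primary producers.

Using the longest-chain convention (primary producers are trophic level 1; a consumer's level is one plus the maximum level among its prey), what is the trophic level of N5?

Trophic level 6

N7 is a producer → level 1.
N11 eats N7 → level 2.
N3 eats N11 (level 2); other prey at levels: N8 1, N10 2 → level 3.
N4 eats N3 → level 4.
N12 eats N4 (level 4); other prey at levels: N1 1, N7 1, N8 1 → level 5.
N5 eats N12 (level 5); other prey at levels: N6 5 → level 6.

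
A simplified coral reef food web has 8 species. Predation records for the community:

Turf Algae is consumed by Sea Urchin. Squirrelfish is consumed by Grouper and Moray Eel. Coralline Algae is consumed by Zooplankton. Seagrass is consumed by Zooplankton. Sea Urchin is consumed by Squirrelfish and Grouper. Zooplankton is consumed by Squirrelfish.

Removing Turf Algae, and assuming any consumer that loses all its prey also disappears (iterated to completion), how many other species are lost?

Remove Turf Algae.
Round 1: Sea Urchin (all prey gone) → extinct.
No further losses. Total secondary extinctions: 1.

1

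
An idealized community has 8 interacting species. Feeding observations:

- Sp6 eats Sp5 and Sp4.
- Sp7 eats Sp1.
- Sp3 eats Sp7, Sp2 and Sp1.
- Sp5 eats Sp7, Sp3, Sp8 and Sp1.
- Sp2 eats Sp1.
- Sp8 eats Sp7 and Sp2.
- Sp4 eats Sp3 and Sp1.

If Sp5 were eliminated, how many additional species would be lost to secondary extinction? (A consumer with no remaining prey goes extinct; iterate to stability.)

Remove Sp5.
Every predator of it retains at least one other prey: Sp6 still has Sp4.
No consumer loses all prey, so no secondary extinctions occur.

0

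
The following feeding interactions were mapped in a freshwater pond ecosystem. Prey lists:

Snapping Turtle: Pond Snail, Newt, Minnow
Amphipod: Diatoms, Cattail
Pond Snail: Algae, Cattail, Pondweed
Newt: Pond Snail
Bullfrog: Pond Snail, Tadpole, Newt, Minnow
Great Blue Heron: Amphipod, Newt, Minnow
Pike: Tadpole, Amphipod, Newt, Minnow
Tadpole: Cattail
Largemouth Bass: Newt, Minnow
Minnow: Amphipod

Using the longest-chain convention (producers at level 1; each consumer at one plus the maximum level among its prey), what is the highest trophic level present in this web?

4

Producers (level 1): Algae, Diatoms, Cattail, Pondweed.
Diatoms → Amphipod → Minnow → Snapping Turtle gives Snapping Turtle level 4.
No species has a prey at level 4, so no species reaches level 5.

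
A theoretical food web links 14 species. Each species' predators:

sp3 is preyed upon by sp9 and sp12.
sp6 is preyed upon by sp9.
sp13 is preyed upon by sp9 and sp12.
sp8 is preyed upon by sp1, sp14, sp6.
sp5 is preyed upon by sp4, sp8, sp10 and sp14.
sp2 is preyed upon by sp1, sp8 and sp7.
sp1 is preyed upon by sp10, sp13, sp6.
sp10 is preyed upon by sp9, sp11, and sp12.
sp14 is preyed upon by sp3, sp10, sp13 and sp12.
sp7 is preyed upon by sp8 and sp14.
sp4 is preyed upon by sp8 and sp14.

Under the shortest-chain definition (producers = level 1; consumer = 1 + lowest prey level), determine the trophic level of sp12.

sp5 is a producer → level 1.
sp10 eats sp5 → level 2.
sp12 eats sp10 → level 3.
No prey of sp12 is below level 2, so 3 is the minimum.

Trophic level 3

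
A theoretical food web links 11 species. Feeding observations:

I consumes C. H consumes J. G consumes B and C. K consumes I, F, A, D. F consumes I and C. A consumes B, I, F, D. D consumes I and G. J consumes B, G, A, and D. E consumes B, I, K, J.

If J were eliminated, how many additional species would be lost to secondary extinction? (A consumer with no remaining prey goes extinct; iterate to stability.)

1

Remove J.
Round 1: H (all prey gone) → extinct.
No further losses. Total secondary extinctions: 1.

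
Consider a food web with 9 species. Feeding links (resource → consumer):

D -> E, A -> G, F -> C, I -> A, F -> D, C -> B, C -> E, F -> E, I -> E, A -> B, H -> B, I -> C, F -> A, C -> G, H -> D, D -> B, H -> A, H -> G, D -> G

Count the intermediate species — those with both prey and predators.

3

Intermediate species (has both prey and predators): A, C, D.
Count: 3.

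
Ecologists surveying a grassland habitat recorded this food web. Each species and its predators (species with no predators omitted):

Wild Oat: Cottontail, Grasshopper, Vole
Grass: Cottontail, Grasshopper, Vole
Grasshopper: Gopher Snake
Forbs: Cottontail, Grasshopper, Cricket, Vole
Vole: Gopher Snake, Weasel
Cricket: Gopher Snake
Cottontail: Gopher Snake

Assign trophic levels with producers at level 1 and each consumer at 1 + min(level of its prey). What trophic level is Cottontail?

Grass is a producer → level 1.
Cottontail eats Grass → level 2.

Trophic level 2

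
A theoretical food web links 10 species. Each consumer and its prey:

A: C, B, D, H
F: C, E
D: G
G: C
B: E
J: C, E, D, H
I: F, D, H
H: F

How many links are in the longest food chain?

3 links

One longest chain: C → G → D → J.
It has 4 species and 3 links.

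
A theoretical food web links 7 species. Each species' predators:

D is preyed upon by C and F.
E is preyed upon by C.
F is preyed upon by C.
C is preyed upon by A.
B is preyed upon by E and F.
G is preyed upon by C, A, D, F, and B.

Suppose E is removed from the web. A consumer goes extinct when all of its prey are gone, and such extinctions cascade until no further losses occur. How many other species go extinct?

0

Remove E.
Every predator of it retains at least one other prey: C still has G, D, F.
No consumer loses all prey, so no secondary extinctions occur.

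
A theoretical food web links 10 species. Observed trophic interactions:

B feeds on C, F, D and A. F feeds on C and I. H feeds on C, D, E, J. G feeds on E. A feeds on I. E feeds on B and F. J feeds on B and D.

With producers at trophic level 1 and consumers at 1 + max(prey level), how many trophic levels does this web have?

5

Producers (level 1): D, C, I.
C → F → B → E → H gives H level 5.
No species has a prey at level 5, so no species reaches level 6.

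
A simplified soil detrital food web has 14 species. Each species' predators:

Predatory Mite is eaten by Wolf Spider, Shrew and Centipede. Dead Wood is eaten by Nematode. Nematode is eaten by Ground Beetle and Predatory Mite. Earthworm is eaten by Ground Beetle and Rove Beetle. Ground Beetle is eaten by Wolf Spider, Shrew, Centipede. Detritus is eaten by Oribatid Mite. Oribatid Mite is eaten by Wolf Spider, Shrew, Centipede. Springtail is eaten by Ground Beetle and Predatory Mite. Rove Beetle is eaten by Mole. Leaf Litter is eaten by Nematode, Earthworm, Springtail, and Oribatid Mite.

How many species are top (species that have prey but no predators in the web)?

4

Top species (has prey, but nothing eats it): Shrew, Centipede, Wolf Spider, Mole.
Count: 4.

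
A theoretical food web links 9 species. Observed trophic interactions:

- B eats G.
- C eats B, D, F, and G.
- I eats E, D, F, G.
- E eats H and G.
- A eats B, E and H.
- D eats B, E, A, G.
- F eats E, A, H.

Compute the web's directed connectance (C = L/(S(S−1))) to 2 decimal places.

The web has S = 9 species and L = 21 feeding links.
C = L / (S(S−1)) = 21 / 72 = 0.2917 ≈ 0.29.

C = 0.29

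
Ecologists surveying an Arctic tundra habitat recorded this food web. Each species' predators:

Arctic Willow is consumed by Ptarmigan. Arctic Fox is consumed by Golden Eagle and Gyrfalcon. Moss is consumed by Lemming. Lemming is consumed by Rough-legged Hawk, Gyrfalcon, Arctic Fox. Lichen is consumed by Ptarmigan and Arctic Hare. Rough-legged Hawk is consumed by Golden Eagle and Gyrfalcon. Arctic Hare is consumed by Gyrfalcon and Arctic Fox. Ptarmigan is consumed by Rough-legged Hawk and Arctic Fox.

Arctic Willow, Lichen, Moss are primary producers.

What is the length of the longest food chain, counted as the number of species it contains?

One longest chain: Moss → Lemming → Rough-legged Hawk → Gyrfalcon.
It has 4 species and 3 links.

4 species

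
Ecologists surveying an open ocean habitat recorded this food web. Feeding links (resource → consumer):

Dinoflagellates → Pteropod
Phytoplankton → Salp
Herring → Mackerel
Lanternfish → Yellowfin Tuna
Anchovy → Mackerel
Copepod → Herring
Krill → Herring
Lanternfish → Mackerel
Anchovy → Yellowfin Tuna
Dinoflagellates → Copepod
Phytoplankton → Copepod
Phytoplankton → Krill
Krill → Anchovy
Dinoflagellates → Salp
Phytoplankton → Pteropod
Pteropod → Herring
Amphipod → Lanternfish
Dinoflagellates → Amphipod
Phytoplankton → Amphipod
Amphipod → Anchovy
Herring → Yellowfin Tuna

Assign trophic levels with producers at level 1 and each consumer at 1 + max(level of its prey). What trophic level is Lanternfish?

Phytoplankton is a producer → level 1.
Amphipod eats Phytoplankton (level 1); other prey at levels: Dinoflagellates 1 → level 2.
Lanternfish eats Amphipod → level 3.

Trophic level 3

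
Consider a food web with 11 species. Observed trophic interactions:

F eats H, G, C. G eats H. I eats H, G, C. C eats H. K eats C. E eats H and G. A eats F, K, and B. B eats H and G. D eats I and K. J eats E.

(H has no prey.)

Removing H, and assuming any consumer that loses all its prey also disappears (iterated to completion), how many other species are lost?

Remove H.
Round 1: C (all prey gone), G (all prey gone) → extinct.
Round 2: E (all prey gone), B (all prey gone), K (all prey gone), I (all prey gone), F (all prey gone) → extinct.
Round 3: A (all prey gone), J (all prey gone), D (all prey gone) → extinct.
No further losses. Total secondary extinctions: 10.

10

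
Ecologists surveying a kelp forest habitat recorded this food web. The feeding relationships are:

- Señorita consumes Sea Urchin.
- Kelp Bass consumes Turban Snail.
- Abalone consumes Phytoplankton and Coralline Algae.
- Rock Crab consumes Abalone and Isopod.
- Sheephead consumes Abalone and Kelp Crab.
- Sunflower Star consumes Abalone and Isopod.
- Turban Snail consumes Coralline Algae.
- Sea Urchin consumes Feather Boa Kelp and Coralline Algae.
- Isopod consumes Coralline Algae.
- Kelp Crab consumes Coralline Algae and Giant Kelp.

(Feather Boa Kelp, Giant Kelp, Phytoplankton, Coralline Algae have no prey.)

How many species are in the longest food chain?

One longest chain: Coralline Algae → Isopod → Rock Crab.
It has 3 species and 2 links.

3 species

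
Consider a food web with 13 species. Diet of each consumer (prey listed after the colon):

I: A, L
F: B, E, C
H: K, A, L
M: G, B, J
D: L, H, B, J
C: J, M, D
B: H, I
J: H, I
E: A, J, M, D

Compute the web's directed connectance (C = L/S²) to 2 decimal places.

C = 0.15

The web has S = 13 species and L = 26 feeding links.
C = L / S² = 26 / 169 = 0.1538 ≈ 0.15.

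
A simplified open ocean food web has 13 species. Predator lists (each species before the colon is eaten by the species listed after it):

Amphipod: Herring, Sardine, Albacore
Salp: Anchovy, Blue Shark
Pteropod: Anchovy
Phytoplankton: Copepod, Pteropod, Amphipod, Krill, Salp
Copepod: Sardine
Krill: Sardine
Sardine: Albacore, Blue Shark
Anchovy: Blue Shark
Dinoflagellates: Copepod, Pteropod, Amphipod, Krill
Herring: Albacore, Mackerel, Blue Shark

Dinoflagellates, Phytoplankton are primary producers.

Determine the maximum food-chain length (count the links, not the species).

3 links

One longest chain: Dinoflagellates → Amphipod → Herring → Albacore.
It has 4 species and 3 links.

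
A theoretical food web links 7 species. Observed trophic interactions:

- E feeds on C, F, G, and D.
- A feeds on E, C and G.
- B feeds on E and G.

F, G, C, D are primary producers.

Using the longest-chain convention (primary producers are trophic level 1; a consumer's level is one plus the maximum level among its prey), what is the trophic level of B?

F is a producer → level 1.
E eats F (level 1); other prey at levels: G 1, C 1, D 1 → level 2.
B eats E (level 2); other prey at levels: G 1 → level 3.

Trophic level 3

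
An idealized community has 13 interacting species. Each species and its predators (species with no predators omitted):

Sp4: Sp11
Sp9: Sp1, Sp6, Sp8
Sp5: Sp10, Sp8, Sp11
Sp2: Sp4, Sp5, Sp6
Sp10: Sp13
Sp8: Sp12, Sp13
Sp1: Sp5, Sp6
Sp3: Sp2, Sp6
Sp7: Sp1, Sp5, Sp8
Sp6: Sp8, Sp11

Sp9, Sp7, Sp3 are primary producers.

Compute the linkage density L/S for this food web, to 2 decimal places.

There are L = 22 links among S = 13 species.
L/S = 22/13 = 1.6923 ≈ 1.69.

L/S = 1.69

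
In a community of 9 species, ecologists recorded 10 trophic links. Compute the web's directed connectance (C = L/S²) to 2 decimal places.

The web has S = 9 species and L = 10 feeding links.
C = L / S² = 10 / 81 = 0.1235 ≈ 0.12.

C = 0.12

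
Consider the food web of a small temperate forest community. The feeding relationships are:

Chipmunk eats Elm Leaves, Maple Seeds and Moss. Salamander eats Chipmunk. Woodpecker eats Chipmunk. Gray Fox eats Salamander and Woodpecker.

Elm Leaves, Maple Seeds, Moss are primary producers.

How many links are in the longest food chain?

One longest chain: Elm Leaves → Chipmunk → Woodpecker → Gray Fox.
It has 4 species and 3 links.

3 links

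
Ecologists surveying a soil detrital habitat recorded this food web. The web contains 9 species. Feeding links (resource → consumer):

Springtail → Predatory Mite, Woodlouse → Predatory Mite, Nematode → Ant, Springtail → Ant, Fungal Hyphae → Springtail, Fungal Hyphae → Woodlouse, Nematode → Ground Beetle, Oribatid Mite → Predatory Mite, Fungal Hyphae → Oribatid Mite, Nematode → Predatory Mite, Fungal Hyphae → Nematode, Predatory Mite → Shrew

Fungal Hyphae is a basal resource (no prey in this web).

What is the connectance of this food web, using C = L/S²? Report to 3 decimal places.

C = 0.148

The web has S = 9 species and L = 12 feeding links.
C = L / S² = 12 / 81 = 0.1481 ≈ 0.148.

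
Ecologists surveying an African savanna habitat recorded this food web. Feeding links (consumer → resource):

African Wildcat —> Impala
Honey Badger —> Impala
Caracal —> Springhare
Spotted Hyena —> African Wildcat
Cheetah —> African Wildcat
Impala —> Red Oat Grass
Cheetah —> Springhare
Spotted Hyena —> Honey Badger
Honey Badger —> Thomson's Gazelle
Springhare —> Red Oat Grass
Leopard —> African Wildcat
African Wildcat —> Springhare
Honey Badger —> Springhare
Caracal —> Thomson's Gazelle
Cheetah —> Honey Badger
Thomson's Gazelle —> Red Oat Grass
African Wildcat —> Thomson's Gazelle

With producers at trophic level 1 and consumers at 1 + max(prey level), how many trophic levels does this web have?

Producers (level 1): Red Oat Grass.
Red Oat Grass → Springhare → African Wildcat → Leopard gives Leopard level 4.
No species has a prey at level 4, so no species reaches level 5.

4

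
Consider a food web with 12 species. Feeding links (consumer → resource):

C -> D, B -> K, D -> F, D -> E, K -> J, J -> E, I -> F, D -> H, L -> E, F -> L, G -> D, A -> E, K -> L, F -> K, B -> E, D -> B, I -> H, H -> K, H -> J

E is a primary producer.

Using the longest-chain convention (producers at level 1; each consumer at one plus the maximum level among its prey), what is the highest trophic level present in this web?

6

Producers (level 1): E.
E → J → K → B → D → C gives C level 6.
No species has a prey at level 6, so no species reaches level 7.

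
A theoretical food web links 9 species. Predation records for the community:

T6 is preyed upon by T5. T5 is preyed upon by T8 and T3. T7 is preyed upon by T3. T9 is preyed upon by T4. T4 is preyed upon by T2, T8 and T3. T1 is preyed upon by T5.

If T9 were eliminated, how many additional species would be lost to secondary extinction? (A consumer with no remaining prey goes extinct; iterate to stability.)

Remove T9.
Round 1: T4 (all prey gone) → extinct.
Round 2: T2 (all prey gone) → extinct.
No further losses. Total secondary extinctions: 2.

2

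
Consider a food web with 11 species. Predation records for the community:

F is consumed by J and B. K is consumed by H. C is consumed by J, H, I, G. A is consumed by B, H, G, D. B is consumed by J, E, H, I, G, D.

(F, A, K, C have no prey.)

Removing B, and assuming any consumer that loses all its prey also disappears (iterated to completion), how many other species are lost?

Remove B.
Round 1: E (all prey gone) → extinct.
No further losses. Total secondary extinctions: 1.

1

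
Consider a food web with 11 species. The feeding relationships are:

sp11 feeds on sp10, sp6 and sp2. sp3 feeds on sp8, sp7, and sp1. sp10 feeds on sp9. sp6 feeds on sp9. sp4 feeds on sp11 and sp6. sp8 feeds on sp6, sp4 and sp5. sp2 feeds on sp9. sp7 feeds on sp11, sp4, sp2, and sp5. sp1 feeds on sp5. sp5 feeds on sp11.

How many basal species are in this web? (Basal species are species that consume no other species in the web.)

1

Basal species (no prey listed): sp9.
Count: 1.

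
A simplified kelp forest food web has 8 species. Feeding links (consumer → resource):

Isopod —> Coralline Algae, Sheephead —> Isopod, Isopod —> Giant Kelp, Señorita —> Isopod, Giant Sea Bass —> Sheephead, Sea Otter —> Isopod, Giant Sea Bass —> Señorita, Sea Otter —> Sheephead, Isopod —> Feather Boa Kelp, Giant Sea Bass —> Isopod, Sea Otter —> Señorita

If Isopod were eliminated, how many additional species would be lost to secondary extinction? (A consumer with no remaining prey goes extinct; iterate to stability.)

4

Remove Isopod.
Round 1: Sheephead (all prey gone), Señorita (all prey gone) → extinct.
Round 2: Sea Otter (all prey gone), Giant Sea Bass (all prey gone) → extinct.
No further losses. Total secondary extinctions: 4.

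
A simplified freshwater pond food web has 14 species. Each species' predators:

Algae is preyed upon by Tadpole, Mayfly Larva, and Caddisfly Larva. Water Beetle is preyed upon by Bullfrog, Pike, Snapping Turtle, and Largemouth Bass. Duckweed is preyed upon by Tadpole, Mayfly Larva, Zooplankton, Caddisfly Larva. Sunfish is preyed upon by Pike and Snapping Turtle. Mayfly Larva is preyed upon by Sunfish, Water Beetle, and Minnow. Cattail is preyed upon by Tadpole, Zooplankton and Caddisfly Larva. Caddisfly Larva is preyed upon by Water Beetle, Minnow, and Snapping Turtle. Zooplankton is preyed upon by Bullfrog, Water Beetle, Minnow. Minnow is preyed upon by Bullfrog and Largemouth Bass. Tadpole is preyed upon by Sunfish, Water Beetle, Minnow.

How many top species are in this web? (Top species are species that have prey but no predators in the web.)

Top species (has prey, but nothing eats it): Snapping Turtle, Bullfrog, Pike, Largemouth Bass.
Count: 4.

4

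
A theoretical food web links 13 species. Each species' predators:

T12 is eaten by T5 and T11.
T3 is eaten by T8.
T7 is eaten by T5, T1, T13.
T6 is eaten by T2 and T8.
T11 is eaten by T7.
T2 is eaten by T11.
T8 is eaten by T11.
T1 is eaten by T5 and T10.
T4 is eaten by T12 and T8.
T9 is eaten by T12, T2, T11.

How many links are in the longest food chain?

One longest chain: T9 → T2 → T11 → T7 → T1 → T10.
It has 6 species and 5 links.

5 links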